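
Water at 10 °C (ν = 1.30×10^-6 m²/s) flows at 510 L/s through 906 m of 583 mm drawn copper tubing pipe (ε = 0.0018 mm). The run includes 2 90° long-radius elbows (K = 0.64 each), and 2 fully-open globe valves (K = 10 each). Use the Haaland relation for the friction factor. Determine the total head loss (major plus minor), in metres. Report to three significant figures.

V = 4Q/(πD²) = 1.910 m/s; V²/2g = 0.1860 m
Re = 8.57×10^5, ε/D = 3.09×10^-6 → f = 0.01194 (Haaland)
Major: h_f = f(L/D)·V²/2g = 0.01194·1554·0.1860 = 3.452 m
Minor: ΣK = 21.3; h_m = ΣK·V²/2g = 3.959 m
Total H_L = 3.452 + 3.959 = 7.410 m

H_L ≈ 7.41 m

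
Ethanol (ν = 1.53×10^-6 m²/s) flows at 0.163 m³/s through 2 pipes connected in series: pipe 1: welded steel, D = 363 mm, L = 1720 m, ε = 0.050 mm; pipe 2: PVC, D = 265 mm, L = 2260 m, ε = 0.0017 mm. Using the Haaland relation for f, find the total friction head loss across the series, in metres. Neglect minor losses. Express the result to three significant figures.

H ≈ 58.7 m

Pipe 1: V = 1.575 m/s, Re = 3.74×10^5, ε/D = 1.38×10^-4, f = 0.01514, h_1 = f(L/D)V²/2g = 9.073 m
Pipe 2: V = 2.955 m/s, Re = 5.12×10^5, ε/D = 6.42×10^-6, f = 0.01308, h_2 = f(L/D)V²/2g = 49.66 m
Series → Q common, losses add: H = Σh = 58.73 m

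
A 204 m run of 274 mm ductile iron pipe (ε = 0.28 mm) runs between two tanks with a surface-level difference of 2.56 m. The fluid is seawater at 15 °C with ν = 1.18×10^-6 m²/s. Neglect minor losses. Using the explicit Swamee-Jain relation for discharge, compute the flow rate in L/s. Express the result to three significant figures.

Q ≈ 107 L/s

Swamee-Jain (Type II): Q = -0.965·√(gD⁵h_f/L)·ln[ε/(3.7D) + √(3.17ν²L/(gD³h_f))]
√(gD⁵h_f/L) = √(9.81·0.274⁵·2.56/204) = 0.01379
ε/(3.7D) = 2.76×10^-4; √(3.17ν²L/(gD³h_f)) = 4.17×10^-5
Q = -0.965·0.01379·ln(3.179×10^-4) = 0.1072 m³/s
Check: V = 1.82 m/s, Re = 4.22×10^5, f = 0.02056, h_f = 2.58 m ≈ 2.56 m ✓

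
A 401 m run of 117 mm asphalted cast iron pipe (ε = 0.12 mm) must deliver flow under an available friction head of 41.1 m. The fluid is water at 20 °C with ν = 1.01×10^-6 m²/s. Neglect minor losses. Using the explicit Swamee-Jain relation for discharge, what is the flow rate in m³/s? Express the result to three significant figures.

Q ≈ 0.0364 m³/s

Swamee-Jain (Type II): Q = -0.965·√(gD⁵h_f/L)·ln[ε/(3.7D) + √(3.17ν²L/(gD³h_f))]
√(gD⁵h_f/L) = √(9.81·0.117⁵·41.1/401) = 0.004695
ε/(3.7D) = 2.77×10^-4; √(3.17ν²L/(gD³h_f)) = 4.48×10^-5
Q = -0.965·0.004695·ln(3.220×10^-4) = 0.03643 m³/s
Check: V = 3.39 m/s, Re = 3.93×10^5, f = 0.02063, h_f = 41.4 m ≈ 41.1 m ✓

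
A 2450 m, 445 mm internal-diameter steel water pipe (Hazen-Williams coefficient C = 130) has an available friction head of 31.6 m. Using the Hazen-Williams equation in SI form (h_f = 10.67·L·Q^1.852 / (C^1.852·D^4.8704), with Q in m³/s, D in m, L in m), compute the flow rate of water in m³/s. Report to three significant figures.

Q ≈ 0.411 m³/s

Rearranging: Q = [h_f·C^1.852·D^4.8704 / (10.67·L)]^(1/1.852)
Q = [31.6·130^1.852·0.445^4.8704 / (10.67·2450)]^0.540 = 0.4110 m³/s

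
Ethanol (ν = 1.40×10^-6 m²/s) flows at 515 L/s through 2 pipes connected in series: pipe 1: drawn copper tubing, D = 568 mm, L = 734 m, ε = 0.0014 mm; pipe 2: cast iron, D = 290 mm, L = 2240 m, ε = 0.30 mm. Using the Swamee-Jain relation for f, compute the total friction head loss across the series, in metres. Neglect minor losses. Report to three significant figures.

H ≈ 483 m

Pipe 1: V = 2.032 m/s, Re = 8.25×10^5, ε/D = 2.46×10^-6, f = 0.01205, h_1 = f(L/D)V²/2g = 3.278 m
Pipe 2: V = 7.797 m/s, Re = 1.62×10^6, ε/D = 0.00103, f = 0.02005, h_2 = f(L/D)V²/2g = 479.9 m
Series → Q common, losses add: H = Σh = 483.2 m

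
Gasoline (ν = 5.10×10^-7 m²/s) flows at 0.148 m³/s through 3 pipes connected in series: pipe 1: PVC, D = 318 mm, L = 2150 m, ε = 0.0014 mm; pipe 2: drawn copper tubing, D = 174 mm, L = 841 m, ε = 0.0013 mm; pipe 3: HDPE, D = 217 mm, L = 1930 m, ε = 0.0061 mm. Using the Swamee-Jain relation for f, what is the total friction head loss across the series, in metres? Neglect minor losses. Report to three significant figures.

Pipe 1: V = 1.863 m/s, Re = 1.16×10^6, ε/D = 4.40×10^-6, f = 0.01144, h_1 = f(L/D)V²/2g = 13.69 m
Pipe 2: V = 6.224 m/s, Re = 2.12×10^6, ε/D = 7.47×10^-6, f = 0.01056, h_2 = f(L/D)V²/2g = 100.8 m
Pipe 3: V = 4.002 m/s, Re = 1.70×10^6, ε/D = 2.81×10^-5, f = 0.01150, h_3 = f(L/D)V²/2g = 83.48 m
Series → Q common, losses add: H = Σh = 197.9 m

H ≈ 198 m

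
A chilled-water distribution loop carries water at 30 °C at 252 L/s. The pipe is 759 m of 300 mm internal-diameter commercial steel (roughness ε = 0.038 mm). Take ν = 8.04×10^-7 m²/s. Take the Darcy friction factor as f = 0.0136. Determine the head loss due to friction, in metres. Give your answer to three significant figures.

V = 4Q/(πD²) = 4·0.252/(π·0.300²) = 3.565 m/s
h_f = f(L/D)V²/(2g) = 0.01360·(759/0.300)·3.565²/(2·9.81) = 22.29 m

h_f ≈ 22.3 m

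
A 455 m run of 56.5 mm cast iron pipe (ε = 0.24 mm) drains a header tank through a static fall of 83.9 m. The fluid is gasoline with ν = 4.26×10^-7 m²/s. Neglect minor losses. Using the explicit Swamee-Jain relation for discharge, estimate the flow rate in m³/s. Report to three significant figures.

Swamee-Jain (Type II): Q = -0.965·√(gD⁵h_f/L)·ln[ε/(3.7D) + √(3.17ν²L/(gD³h_f))]
√(gD⁵h_f/L) = √(9.81·0.0565⁵·83.9/455) = 0.001021
ε/(3.7D) = 0.00115; √(3.17ν²L/(gD³h_f)) = 4.20×10^-5
Q = -0.965·0.001021·ln(0.001190) = 0.006632 m³/s
Check: V = 2.65 m/s, Re = 3.51×10^5, f = 0.02935, h_f = 84.3 m ≈ 83.9 m ✓

Q ≈ 0.00663 m³/s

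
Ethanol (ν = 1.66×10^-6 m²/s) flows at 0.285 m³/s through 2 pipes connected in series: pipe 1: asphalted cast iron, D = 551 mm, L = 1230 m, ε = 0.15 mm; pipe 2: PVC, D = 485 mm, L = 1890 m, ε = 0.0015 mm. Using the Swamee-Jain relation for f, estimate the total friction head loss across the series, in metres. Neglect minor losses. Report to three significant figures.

H ≈ 9.00 m

Pipe 1: V = 1.195 m/s, Re = 3.97×10^5, ε/D = 2.72×10^-4, f = 0.01644, h_1 = f(L/D)V²/2g = 2.673 m
Pipe 2: V = 1.543 m/s, Re = 4.51×10^5, ε/D = 3.09×10^-6, f = 0.01338, h_2 = f(L/D)V²/2g = 6.326 m
Series → Q common, losses add: H = Σh = 8.999 m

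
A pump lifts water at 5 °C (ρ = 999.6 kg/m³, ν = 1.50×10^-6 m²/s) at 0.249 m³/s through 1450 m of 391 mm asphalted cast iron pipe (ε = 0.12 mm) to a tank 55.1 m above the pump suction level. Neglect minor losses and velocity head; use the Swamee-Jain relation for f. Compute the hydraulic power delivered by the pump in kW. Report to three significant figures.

P_hyd ≈ 167 kW

V = 4Q/(πD²) = 2.074 m/s; Re = 5.41×10^5; ε/D = 3.07×10^-4; f = 0.01634
h_f = f(L/D)V²/2g = 13.28 m
Total head H = z + h_f = 55.1 + 13.28 = 68.38 m
P_hyd = ρgQH = 999.6·9.81·0.249·68.38 = 167.0 kW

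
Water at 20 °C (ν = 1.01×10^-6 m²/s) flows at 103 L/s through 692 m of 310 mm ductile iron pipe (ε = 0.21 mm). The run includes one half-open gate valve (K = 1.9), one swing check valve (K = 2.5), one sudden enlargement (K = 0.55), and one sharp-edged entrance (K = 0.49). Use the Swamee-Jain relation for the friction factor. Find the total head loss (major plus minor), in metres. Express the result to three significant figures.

H_L ≈ 4.53 m

V = 4Q/(πD²) = 1.365 m/s; V²/2g = 0.09492 m
Re = 4.19×10^5, ε/D = 6.77×10^-4 → f = 0.01895 (Swamee-Jain)
Major: h_f = f(L/D)·V²/2g = 0.01895·2232·0.09492 = 4.014 m
Minor: ΣK = 5.44; h_m = ΣK·V²/2g = 0.5164 m
Total H_L = 4.014 + 0.5164 = 4.531 m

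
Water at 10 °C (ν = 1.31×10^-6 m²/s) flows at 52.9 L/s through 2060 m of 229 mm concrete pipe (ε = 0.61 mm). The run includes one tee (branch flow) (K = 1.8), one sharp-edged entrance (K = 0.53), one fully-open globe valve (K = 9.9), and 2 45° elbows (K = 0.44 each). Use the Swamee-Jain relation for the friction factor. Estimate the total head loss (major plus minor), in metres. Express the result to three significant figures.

H_L ≈ 20.9 m

V = 4Q/(πD²) = 1.284 m/s; V²/2g = 0.08408 m
Re = 2.25×10^5, ε/D = 0.00266 → f = 0.02614 (Swamee-Jain)
Major: h_f = f(L/D)·V²/2g = 0.02614·8996·0.08408 = 19.77 m
Minor: ΣK = 13.1; h_m = ΣK·V²/2g = 1.102 m
Total H_L = 19.77 + 1.102 = 20.87 m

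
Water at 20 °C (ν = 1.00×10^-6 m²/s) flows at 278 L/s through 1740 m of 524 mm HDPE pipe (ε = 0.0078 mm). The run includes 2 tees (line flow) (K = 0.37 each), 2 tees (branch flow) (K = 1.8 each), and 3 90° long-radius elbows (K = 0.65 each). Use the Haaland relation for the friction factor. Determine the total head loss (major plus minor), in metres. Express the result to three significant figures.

H_L ≈ 4.08 m

V = 4Q/(πD²) = 1.289 m/s; V²/2g = 0.08470 m
Re = 6.75×10^5, ε/D = 1.49×10^-5 → f = 0.01260 (Haaland)
Major: h_f = f(L/D)·V²/2g = 0.01260·3321·0.08470 = 3.544 m
Minor: ΣK = 6.29; h_m = ΣK·V²/2g = 0.5328 m
Total H_L = 3.544 + 0.5328 = 4.077 m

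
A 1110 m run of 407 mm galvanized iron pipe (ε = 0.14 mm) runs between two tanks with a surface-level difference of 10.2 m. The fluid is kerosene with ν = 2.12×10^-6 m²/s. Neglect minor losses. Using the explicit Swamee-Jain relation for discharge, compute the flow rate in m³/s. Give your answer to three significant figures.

Q ≈ 0.271 m³/s

Swamee-Jain (Type II): Q = -0.965·√(gD⁵h_f/L)·ln[ε/(3.7D) + √(3.17ν²L/(gD³h_f))]
√(gD⁵h_f/L) = √(9.81·0.407⁵·10.2/1110) = 0.03173
ε/(3.7D) = 9.30×10^-5; √(3.17ν²L/(gD³h_f)) = 4.84×10^-5
Q = -0.965·0.03173·ln(1.414×10^-4) = 0.2714 m³/s
Check: V = 2.09 m/s, Re = 4.00×10^5, f = 0.01697, h_f = 10.3 m ≈ 10.2 m ✓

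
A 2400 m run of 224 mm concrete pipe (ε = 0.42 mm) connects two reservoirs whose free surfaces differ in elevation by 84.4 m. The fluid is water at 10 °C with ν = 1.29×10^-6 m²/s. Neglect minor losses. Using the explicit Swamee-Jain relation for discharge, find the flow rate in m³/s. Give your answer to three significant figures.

Q ≈ 0.101 m³/s

Swamee-Jain (Type II): Q = -0.965·√(gD⁵h_f/L)·ln[ε/(3.7D) + √(3.17ν²L/(gD³h_f))]
√(gD⁵h_f/L) = √(9.81·0.224⁵·84.4/2400) = 0.01395
ε/(3.7D) = 5.07×10^-4; √(3.17ν²L/(gD³h_f)) = 3.69×10^-5
Q = -0.965·0.01395·ln(5.436×10^-4) = 0.1012 m³/s
Check: V = 2.57 m/s, Re = 4.46×10^5, f = 0.02357, h_f = 84.9 m ≈ 84.4 m ✓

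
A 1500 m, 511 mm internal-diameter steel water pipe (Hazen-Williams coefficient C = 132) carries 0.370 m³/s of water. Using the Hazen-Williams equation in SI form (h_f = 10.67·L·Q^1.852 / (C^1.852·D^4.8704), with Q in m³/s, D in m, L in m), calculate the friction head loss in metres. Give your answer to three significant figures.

h_f ≈ 7.90 m

h_f = 10.67·1500·0.370^1.852 / (132^1.852·0.511^4.8704) = 7.895 m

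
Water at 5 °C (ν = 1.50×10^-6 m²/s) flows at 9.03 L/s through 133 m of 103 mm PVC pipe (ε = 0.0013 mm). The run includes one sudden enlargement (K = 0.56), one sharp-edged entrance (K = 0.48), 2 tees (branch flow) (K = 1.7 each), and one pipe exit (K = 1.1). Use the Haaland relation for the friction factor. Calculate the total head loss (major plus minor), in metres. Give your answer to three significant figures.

H_L ≈ 1.80 m

V = 4Q/(πD²) = 1.084 m/s; V²/2g = 0.05986 m
Re = 7.44×10^4, ε/D = 1.26×10^-5 → f = 0.01901 (Haaland)
Major: h_f = f(L/D)·V²/2g = 0.01901·1291·0.05986 = 1.470 m
Minor: ΣK = 5.54; h_m = ΣK·V²/2g = 0.3316 m
Total H_L = 1.470 + 0.3316 = 1.801 m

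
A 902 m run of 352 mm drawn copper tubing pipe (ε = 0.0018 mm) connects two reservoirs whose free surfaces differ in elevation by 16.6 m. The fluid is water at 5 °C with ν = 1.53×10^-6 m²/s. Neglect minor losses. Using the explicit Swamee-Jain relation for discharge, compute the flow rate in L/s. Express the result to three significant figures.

Q ≈ 312 L/s

Swamee-Jain (Type II): Q = -0.965·√(gD⁵h_f/L)·ln[ε/(3.7D) + √(3.17ν²L/(gD³h_f))]
√(gD⁵h_f/L) = √(9.81·0.352⁵·16.6/902) = 0.03124
ε/(3.7D) = 1.38×10^-6; √(3.17ν²L/(gD³h_f)) = 3.07×10^-5
Q = -0.965·0.03124·ln(3.208×10^-5) = 0.3119 m³/s
Check: V = 3.20 m/s, Re = 7.37×10^5, f = 0.01233, h_f = 16.5 m ≈ 16.6 m ✓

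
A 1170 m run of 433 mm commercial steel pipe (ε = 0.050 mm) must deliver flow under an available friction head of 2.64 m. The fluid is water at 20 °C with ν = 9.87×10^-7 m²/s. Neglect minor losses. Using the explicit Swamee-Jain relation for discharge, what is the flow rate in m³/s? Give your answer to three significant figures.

Swamee-Jain (Type II): Q = -0.965·√(gD⁵h_f/L)·ln[ε/(3.7D) + √(3.17ν²L/(gD³h_f))]
√(gD⁵h_f/L) = √(9.81·0.433⁵·2.64/1170) = 0.01836
ε/(3.7D) = 3.12×10^-5; √(3.17ν²L/(gD³h_f)) = 4.15×10^-5
Q = -0.965·0.01836·ln(7.266×10^-5) = 0.1688 m³/s
Check: V = 1.15 m/s, Re = 5.03×10^5, f = 0.01464, h_f = 2.65 m ≈ 2.64 m ✓

Q ≈ 0.169 m³/s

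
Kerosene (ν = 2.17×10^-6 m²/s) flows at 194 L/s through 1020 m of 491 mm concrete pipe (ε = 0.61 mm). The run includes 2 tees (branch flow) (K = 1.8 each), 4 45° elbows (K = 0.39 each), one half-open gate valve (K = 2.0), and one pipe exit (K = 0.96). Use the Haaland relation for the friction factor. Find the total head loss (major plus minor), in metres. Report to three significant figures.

V = 4Q/(πD²) = 1.025 m/s; V²/2g = 0.05351 m
Re = 2.32×10^5, ε/D = 0.00124 → f = 0.02169 (Haaland)
Major: h_f = f(L/D)·V²/2g = 0.02169·2077·0.05351 = 2.411 m
Minor: ΣK = 8.12; h_m = ΣK·V²/2g = 0.4345 m
Total H_L = 2.411 + 0.4345 = 2.846 m

H_L ≈ 2.85 m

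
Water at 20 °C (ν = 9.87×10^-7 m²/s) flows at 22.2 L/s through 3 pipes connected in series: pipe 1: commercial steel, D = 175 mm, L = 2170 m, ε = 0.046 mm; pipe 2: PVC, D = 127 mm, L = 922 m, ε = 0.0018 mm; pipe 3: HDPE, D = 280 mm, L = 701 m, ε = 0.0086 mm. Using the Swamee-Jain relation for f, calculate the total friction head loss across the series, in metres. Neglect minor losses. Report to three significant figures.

H ≈ 27.4 m

Pipe 1: V = 0.9230 m/s, Re = 1.64×10^5, ε/D = 2.63×10^-4, f = 0.01800, h_1 = f(L/D)V²/2g = 9.691 m
Pipe 2: V = 1.752 m/s, Re = 2.25×10^5, ε/D = 1.42×10^-5, f = 0.01532, h_2 = f(L/D)V²/2g = 17.40 m
Pipe 3: V = 0.3605 m/s, Re = 1.02×10^5, ε/D = 3.07×10^-5, f = 0.01797, h_3 = f(L/D)V²/2g = 0.2980 m
Series → Q common, losses add: H = Σh = 27.39 m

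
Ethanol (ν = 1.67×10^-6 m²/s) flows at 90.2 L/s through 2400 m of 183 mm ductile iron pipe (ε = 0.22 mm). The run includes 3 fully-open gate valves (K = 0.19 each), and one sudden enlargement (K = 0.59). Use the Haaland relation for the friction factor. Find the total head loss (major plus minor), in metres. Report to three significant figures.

H_L ≈ 167 m

V = 4Q/(πD²) = 3.429 m/s; V²/2g = 0.5994 m
Re = 3.76×10^5, ε/D = 0.00120 → f = 0.02119 (Haaland)
Major: h_f = f(L/D)·V²/2g = 0.02119·13115·0.5994 = 166.6 m
Minor: ΣK = 1.16; h_m = ΣK·V²/2g = 0.6953 m
Total H_L = 166.6 + 0.6953 = 167.3 m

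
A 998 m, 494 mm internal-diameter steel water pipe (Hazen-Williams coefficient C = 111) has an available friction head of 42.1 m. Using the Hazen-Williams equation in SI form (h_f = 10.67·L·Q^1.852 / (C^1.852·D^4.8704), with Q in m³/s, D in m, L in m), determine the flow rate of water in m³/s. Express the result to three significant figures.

Rearranging: Q = [h_f·C^1.852·D^4.8704 / (10.67·L)]^(1/1.852)
Q = [42.1·111^1.852·0.494^4.8704 / (10.67·998)]^0.540 = 0.8757 m³/s

Q ≈ 0.876 m³/s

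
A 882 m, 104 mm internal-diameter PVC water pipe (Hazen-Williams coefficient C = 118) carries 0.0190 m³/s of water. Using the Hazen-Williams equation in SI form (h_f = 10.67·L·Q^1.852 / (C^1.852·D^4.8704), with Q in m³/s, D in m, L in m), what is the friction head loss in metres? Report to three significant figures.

h_f = 10.67·882·0.0190^1.852 / (118^1.852·0.104^4.8704) = 54.48 m

h_f ≈ 54.5 m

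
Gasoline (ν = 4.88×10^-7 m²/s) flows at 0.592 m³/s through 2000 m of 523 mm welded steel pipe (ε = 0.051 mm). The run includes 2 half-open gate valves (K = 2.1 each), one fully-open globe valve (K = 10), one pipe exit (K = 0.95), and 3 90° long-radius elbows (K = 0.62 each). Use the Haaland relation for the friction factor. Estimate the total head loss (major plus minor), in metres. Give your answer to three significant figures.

V = 4Q/(πD²) = 2.756 m/s; V²/2g = 0.3870 m
Re = 2.95×10^6, ε/D = 9.75×10^-5 → f = 0.01247 (Haaland)
Major: h_f = f(L/D)·V²/2g = 0.01247·3824·0.3870 = 18.46 m
Minor: ΣK = 17.0; h_m = ΣK·V²/2g = 6.584 m
Total H_L = 18.46 + 6.584 = 25.04 m

H_L ≈ 25.0 m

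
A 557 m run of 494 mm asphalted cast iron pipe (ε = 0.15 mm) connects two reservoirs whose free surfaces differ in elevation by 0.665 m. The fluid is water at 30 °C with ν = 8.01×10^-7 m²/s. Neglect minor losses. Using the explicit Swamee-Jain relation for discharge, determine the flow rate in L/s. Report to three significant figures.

Q ≈ 162 L/s

Swamee-Jain (Type II): Q = -0.965·√(gD⁵h_f/L)·ln[ε/(3.7D) + √(3.17ν²L/(gD³h_f))]
√(gD⁵h_f/L) = √(9.81·0.494⁵·0.665/557) = 0.01856
ε/(3.7D) = 8.21×10^-5; √(3.17ν²L/(gD³h_f)) = 3.80×10^-5
Q = -0.965·0.01856·ln(1.200×10^-4) = 0.1617 m³/s
Check: V = 0.844 m/s, Re = 5.20×10^5, f = 0.01636, h_f = 0.669 m ≈ 0.665 m ✓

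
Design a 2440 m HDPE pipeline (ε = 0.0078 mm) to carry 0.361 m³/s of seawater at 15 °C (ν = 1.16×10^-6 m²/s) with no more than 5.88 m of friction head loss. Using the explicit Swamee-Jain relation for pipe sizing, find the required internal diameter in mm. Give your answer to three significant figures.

Swamee-Jain (Type III): D = 0.66·[ε^1.25·(LQ²/(gh_f))^4.75 + ν·Q^9.4·(L/(gh_f))^5.2]^0.04
LQ²/(gh_f) = 5.513; L/(gh_f) = 42.30
Term 1 = ε^1.25·(…)^4.75 = 0.00137; Term 2 = ν·Q^9.4·(…)^5.2 = 0.0230
D = 0.66·(0.00137 + 0.0230)^0.04 = 0.5689 m = 569 mm
Check: V = 1.42 m/s, Re = 6.97×10^5, f = 0.01262, h_f = 5.56 m ≈ 5.88 m ✓

D ≈ 569 mm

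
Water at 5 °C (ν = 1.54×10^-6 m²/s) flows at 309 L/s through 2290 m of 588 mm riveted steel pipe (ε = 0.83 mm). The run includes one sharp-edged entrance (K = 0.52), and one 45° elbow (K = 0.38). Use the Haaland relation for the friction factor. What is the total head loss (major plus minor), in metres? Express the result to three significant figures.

H_L ≈ 5.69 m

V = 4Q/(πD²) = 1.138 m/s; V²/2g = 0.06600 m
Re = 4.34×10^5, ε/D = 0.00141 → f = 0.02191 (Haaland)
Major: h_f = f(L/D)·V²/2g = 0.02191·3895·0.06600 = 5.631 m
Minor: ΣK = 0.900; h_m = ΣK·V²/2g = 0.05940 m
Total H_L = 5.631 + 0.05940 = 5.690 m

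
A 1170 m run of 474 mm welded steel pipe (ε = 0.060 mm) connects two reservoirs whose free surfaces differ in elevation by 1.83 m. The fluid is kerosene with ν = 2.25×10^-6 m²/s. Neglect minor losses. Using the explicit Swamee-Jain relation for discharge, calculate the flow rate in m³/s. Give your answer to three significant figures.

Swamee-Jain (Type II): Q = -0.965·√(gD⁵h_f/L)·ln[ε/(3.7D) + √(3.17ν²L/(gD³h_f))]
√(gD⁵h_f/L) = √(9.81·0.474⁵·1.83/1170) = 0.01916
ε/(3.7D) = 3.42×10^-5; √(3.17ν²L/(gD³h_f)) = 9.91×10^-5
Q = -0.965·0.01916·ln(1.333×10^-4) = 0.1650 m³/s
Check: V = 0.935 m/s, Re = 1.97×10^5, f = 0.01663, h_f = 1.83 m ≈ 1.83 m ✓

Q ≈ 0.165 m³/s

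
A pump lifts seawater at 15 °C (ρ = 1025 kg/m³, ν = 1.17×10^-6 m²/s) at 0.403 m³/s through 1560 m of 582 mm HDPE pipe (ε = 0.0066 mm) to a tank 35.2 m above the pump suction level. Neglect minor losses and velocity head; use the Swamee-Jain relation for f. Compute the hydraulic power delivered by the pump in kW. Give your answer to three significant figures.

P_hyd ≈ 158 kW

V = 4Q/(πD²) = 1.515 m/s; Re = 7.54×10^5; ε/D = 1.13×10^-5; f = 0.01241
h_f = f(L/D)V²/2g = 3.892 m
Total head H = z + h_f = 35.2 + 3.892 = 39.09 m
P_hyd = ρgQH = 1025·9.81·0.403·39.09 = 158.4 kW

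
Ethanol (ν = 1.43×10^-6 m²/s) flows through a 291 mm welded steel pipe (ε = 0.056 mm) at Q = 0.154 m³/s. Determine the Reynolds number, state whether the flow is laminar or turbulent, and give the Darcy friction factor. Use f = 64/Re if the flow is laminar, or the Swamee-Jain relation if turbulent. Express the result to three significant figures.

V = 4Q/(πD²) = 2.316 m/s
Re = VD/ν = 2.316·0.291/1.43×10^-6 = 4.71×10^5
Re > 4000 → turbulent; ε/D = 1.92×10^-4
Swamee-Jain: f = 0.01552

Re ≈ 4.71×10^5; turbulent; f ≈ 0.0155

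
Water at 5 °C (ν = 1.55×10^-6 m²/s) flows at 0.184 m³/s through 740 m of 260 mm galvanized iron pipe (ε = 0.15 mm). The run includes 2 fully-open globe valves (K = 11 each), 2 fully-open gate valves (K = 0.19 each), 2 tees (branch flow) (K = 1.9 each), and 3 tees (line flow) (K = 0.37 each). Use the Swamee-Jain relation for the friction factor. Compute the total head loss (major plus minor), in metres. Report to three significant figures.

H_L ≈ 48.3 m

V = 4Q/(πD²) = 3.466 m/s; V²/2g = 0.6122 m
Re = 5.81×10^5, ε/D = 5.77×10^-4 → f = 0.01812 (Swamee-Jain)
Major: h_f = f(L/D)·V²/2g = 0.01812·2846·0.6122 = 31.58 m
Minor: ΣK = 27.3; h_m = ΣK·V²/2g = 16.71 m
Total H_L = 31.58 + 16.71 = 48.28 m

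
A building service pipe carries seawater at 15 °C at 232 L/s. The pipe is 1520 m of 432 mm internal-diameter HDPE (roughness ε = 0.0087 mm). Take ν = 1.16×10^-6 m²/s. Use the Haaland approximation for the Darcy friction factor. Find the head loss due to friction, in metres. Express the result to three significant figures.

h_f ≈ 5.82 m

V = 4Q/(πD²) = 4·0.232/(π·0.432²) = 1.583 m/s
Re = VD/ν = 1.583·0.432/1.16×10^-6 = 5.89×10^5 → turbulent
ε/D = 0.0087/432 = 2.01×10^-5
Haaland: f = 0.01295
h_f = f(L/D)V²/(2g) = 0.01295·(1520/0.432)·1.583²/(2·9.81) = 5.820 m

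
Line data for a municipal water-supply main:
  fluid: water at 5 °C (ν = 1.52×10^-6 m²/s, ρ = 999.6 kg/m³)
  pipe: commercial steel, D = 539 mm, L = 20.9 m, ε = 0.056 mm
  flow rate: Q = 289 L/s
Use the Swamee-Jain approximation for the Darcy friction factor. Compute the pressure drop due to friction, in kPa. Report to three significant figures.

Δp ≈ 0.457 kPa

V = 4Q/(πD²) = 4·0.289/(π·0.539²) = 1.267 m/s
Re = VD/ν = 1.267·0.539/1.52×10^-6 = 4.49×10^5 → turbulent
ε/D = 0.056/539 = 1.04×10^-4
Swamee-Jain: f = 0.01469
h_f = f(L/D)V²/(2g) = 0.01469·(20.9/0.539)·1.267²/(2·9.81) = 0.04659 m
Δp = ρg·h_f = 999.6·9.81·0.04659 = 0.4569 kPa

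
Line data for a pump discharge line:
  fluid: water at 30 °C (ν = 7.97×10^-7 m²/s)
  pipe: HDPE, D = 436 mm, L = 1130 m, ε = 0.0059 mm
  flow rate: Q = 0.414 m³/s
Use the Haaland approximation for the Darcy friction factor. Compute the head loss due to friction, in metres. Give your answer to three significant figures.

V = 4Q/(πD²) = 4·0.414/(π·0.436²) = 2.773 m/s
Re = VD/ν = 2.773·0.436/7.97×10^-7 = 1.52×10^6 → turbulent
ε/D = 0.0059/436 = 1.35×10^-5
Haaland: f = 0.01115
h_f = f(L/D)V²/(2g) = 0.01115·(1130/0.436)·2.773²/(2·9.81) = 11.32 m

h_f ≈ 11.3 m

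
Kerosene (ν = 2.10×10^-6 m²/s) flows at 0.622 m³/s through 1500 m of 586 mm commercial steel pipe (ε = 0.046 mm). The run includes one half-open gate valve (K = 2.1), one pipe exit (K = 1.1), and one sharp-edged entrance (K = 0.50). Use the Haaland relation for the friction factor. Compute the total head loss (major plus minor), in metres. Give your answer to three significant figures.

H_L ≈ 10.4 m

V = 4Q/(πD²) = 2.306 m/s; V²/2g = 0.2711 m
Re = 6.44×10^5, ε/D = 7.85×10^-5 → f = 0.01360 (Haaland)
Major: h_f = f(L/D)·V²/2g = 0.01360·2560·0.2711 = 9.436 m
Minor: ΣK = 3.70; h_m = ΣK·V²/2g = 1.003 m
Total H_L = 9.436 + 1.003 = 10.44 m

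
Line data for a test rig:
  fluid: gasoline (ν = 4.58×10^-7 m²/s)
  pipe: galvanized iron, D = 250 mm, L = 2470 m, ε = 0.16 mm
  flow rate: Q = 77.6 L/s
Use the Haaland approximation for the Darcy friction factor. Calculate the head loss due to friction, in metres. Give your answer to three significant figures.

V = 4Q/(πD²) = 4·0.0776/(π·0.250²) = 1.581 m/s
Re = VD/ν = 1.581·0.250/4.58×10^-7 = 8.63×10^5 → turbulent
ε/D = 0.16/250 = 6.40×10^-4
Haaland: f = 0.01812
h_f = f(L/D)V²/(2g) = 0.01812·(2470/0.250)·1.581²/(2·9.81) = 22.81 m

h_f ≈ 22.8 m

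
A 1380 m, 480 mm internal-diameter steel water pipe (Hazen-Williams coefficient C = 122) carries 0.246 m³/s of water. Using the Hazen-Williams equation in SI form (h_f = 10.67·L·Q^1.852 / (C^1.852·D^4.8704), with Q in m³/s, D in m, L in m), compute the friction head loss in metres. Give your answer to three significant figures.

h_f = 10.67·1380·0.246^1.852 / (122^1.852·0.480^4.8704) = 5.353 m

h_f ≈ 5.35 m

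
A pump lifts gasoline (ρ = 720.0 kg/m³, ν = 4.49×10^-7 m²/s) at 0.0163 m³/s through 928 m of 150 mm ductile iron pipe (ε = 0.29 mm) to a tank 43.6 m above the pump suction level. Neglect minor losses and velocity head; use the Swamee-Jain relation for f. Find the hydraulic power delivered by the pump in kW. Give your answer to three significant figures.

V = 4Q/(πD²) = 0.9224 m/s; Re = 3.08×10^5; ε/D = 0.00193; f = 0.02396
h_f = f(L/D)V²/2g = 6.428 m
Total head H = z + h_f = 43.6 + 6.428 = 50.03 m
P_hyd = ρgQH = 720.0·9.81·0.0163·50.03 = 5.760 kW

P_hyd ≈ 5.76 kW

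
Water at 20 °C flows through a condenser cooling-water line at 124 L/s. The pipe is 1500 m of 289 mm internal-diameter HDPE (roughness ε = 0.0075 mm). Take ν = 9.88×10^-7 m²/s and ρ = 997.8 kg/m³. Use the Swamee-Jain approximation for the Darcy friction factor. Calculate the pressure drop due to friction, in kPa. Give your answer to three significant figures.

Δp ≈ 123 kPa

V = 4Q/(πD²) = 4·0.124/(π·0.289²) = 1.890 m/s
Re = VD/ν = 1.890·0.289/9.88×10^-7 = 5.53×10^5 → turbulent
ε/D = 0.0075/289 = 2.60×10^-5
Swamee-Jain: f = 0.01329
h_f = f(L/D)V²/(2g) = 0.01329·(1500/0.289)·1.890²/(2·9.81) = 12.56 m
Δp = ρg·h_f = 997.8·9.81·12.56 = 122.9 kPa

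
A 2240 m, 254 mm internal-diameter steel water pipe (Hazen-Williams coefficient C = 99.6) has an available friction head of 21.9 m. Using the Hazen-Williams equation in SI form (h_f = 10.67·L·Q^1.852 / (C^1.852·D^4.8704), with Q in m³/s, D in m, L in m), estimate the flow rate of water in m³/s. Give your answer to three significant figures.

Rearranging: Q = [h_f·C^1.852·D^4.8704 / (10.67·L)]^(1/1.852)
Q = [21.9·99.6^1.852·0.254^4.8704 / (10.67·2240)]^0.540 = 0.06205 m³/s

Q ≈ 0.0620 m³/s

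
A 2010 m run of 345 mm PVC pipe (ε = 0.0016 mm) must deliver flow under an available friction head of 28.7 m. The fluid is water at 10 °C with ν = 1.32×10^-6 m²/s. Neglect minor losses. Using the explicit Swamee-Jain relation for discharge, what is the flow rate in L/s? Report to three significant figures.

Q ≈ 261 L/s

Swamee-Jain (Type II): Q = -0.965·√(gD⁵h_f/L)·ln[ε/(3.7D) + √(3.17ν²L/(gD³h_f))]
√(gD⁵h_f/L) = √(9.81·0.345⁵·28.7/2010) = 0.02617
ε/(3.7D) = 1.25×10^-6; √(3.17ν²L/(gD³h_f)) = 3.10×10^-5
Q = -0.965·0.02617·ln(3.224×10^-5) = 0.2611 m³/s
Check: V = 2.79 m/s, Re = 7.30×10^5, f = 0.01234, h_f = 28.6 m ≈ 28.7 m ✓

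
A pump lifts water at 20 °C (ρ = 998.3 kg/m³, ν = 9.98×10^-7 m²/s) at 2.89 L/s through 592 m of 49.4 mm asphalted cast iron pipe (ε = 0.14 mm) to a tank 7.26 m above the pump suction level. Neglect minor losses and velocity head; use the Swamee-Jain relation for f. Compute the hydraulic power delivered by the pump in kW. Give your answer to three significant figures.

V = 4Q/(πD²) = 1.508 m/s; Re = 7.46×10^4; ε/D = 0.00283; f = 0.02779
h_f = f(L/D)V²/2g = 38.60 m
Total head H = z + h_f = 7.26 + 38.60 = 45.86 m
P_hyd = ρgQH = 998.3·9.81·0.00289·45.86 = 1.298 kW

P_hyd ≈ 1.30 kW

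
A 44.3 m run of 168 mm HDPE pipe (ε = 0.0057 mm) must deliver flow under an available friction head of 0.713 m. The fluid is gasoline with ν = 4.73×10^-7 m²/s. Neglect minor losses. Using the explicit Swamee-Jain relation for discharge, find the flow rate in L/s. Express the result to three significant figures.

Q ≈ 44.9 L/s

Swamee-Jain (Type II): Q = -0.965·√(gD⁵h_f/L)·ln[ε/(3.7D) + √(3.17ν²L/(gD³h_f))]
√(gD⁵h_f/L) = √(9.81·0.168⁵·0.713/44.3) = 0.004597
ε/(3.7D) = 9.17×10^-6; √(3.17ν²L/(gD³h_f)) = 3.08×10^-5
Q = -0.965·0.004597·ln(3.995×10^-5) = 0.04493 m³/s
Check: V = 2.03 m/s, Re = 7.20×10^5, f = 0.01292, h_f = 0.713 m ≈ 0.713 m ✓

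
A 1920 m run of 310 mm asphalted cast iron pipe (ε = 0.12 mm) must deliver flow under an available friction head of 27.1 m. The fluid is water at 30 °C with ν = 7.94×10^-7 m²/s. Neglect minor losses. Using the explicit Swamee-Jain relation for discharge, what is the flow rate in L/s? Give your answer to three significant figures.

Q ≈ 172 L/s

Swamee-Jain (Type II): Q = -0.965·√(gD⁵h_f/L)·ln[ε/(3.7D) + √(3.17ν²L/(gD³h_f))]
√(gD⁵h_f/L) = √(9.81·0.310⁵·27.1/1920) = 0.01991
ε/(3.7D) = 1.05×10^-4; √(3.17ν²L/(gD³h_f)) = 2.20×10^-5
Q = -0.965·0.01991·ln(1.266×10^-4) = 0.1724 m³/s
Check: V = 2.28 m/s, Re = 8.92×10^5, f = 0.01655, h_f = 27.3 m ≈ 27.1 m ✓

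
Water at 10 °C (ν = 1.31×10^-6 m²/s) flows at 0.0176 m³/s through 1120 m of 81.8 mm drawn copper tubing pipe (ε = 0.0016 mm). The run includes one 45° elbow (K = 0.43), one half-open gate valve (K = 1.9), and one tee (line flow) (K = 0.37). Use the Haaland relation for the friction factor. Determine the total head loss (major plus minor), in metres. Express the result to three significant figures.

H_L ≈ 123 m

V = 4Q/(πD²) = 3.349 m/s; V²/2g = 0.5717 m
Re = 2.09×10^5, ε/D = 1.96×10^-5 → f = 0.01549 (Haaland)
Major: h_f = f(L/D)·V²/2g = 0.01549·13692·0.5717 = 121.2 m
Minor: ΣK = 2.70; h_m = ΣK·V²/2g = 1.543 m
Total H_L = 121.2 + 1.543 = 122.8 m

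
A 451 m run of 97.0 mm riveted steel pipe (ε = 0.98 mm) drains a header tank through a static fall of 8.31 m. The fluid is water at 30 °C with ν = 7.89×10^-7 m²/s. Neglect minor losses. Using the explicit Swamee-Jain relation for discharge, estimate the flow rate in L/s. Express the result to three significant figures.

Q ≈ 7.05 L/s

Swamee-Jain (Type II): Q = -0.965·√(gD⁵h_f/L)·ln[ε/(3.7D) + √(3.17ν²L/(gD³h_f))]
√(gD⁵h_f/L) = √(9.81·0.0970⁵·8.31/451) = 0.001246
ε/(3.7D) = 0.00273; √(3.17ν²L/(gD³h_f)) = 1.09×10^-4
Q = -0.965·0.001246·ln(0.002840) = 0.007050 m³/s
Check: V = 0.954 m/s, Re = 1.17×10^5, f = 0.03877, h_f = 8.36 m ≈ 8.31 m ✓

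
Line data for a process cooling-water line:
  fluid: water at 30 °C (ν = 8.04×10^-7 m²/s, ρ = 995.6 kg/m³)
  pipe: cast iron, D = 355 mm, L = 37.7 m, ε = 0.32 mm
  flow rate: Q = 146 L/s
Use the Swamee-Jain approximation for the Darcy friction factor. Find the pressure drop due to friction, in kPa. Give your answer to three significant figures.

Δp ≈ 2.27 kPa

V = 4Q/(πD²) = 4·0.146/(π·0.355²) = 1.475 m/s
Re = VD/ν = 1.475·0.355/8.04×10^-7 = 6.51×10^5 → turbulent
ε/D = 0.32/355 = 9.01×10^-4
Swamee-Jain: f = 0.01976
h_f = f(L/D)V²/(2g) = 0.01976·(37.7/0.355)·1.475²/(2·9.81) = 0.2327 m
Δp = ρg·h_f = 995.6·9.81·0.2327 = 2.273 kPa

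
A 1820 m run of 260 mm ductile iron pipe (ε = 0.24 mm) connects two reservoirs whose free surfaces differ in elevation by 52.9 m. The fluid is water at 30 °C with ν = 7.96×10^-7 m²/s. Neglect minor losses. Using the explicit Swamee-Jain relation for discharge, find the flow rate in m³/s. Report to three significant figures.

Q ≈ 0.146 m³/s

Swamee-Jain (Type II): Q = -0.965·√(gD⁵h_f/L)·ln[ε/(3.7D) + √(3.17ν²L/(gD³h_f))]
√(gD⁵h_f/L) = √(9.81·0.260⁵·52.9/1820) = 0.01841
ε/(3.7D) = 2.49×10^-4; √(3.17ν²L/(gD³h_f)) = 2.00×10^-5
Q = -0.965·0.01841·ln(2.695×10^-4) = 0.1460 m³/s
Check: V = 2.75 m/s, Re = 8.98×10^5, f = 0.01971, h_f = 53.2 m ≈ 52.9 m ✓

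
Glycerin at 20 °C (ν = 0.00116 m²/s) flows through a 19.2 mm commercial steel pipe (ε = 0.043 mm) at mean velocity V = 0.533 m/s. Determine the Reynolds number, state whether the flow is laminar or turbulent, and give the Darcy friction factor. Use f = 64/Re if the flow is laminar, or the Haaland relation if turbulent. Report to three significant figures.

Re ≈ 8.82; laminar; f = 64/Re ≈ 7.25

Re = VD/ν = 0.5330·0.0192/0.00116 = 8.82
Re < 2300 → laminar → f = 64/Re = 7.255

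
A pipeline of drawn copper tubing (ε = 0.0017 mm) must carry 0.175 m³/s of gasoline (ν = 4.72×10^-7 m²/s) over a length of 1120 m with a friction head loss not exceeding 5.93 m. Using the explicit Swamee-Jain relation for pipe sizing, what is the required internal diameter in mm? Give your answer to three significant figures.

D ≈ 354 mm

Swamee-Jain (Type III): D = 0.66·[ε^1.25·(LQ²/(gh_f))^4.75 + ν·Q^9.4·(L/(gh_f))^5.2]^0.04
LQ²/(gh_f) = 0.5896; L/(gh_f) = 19.25
Term 1 = ε^1.25·(…)^4.75 = 4.99×10^-9; Term 2 = ν·Q^9.4·(…)^5.2 = 1.73×10^-7
D = 0.66·(4.99×10^-9 + 1.73×10^-7)^0.04 = 0.3544 m = 354 mm
Check: V = 1.77 m/s, Re = 1.33×10^6, f = 0.01121, h_f = 5.68 m ≈ 5.93 m ✓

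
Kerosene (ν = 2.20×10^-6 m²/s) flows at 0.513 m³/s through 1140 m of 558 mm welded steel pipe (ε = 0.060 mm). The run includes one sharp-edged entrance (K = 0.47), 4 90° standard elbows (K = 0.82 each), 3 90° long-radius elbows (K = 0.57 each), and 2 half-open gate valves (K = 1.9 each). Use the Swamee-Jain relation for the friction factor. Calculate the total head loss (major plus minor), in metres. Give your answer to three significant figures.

V = 4Q/(πD²) = 2.098 m/s; V²/2g = 0.2243 m
Re = 5.32×10^5, ε/D = 1.08×10^-4 → f = 0.01445 (Swamee-Jain)
Major: h_f = f(L/D)·V²/2g = 0.01445·2043·0.2243 = 6.624 m
Minor: ΣK = 9.26; h_m = ΣK·V²/2g = 2.077 m
Total H_L = 6.624 + 2.077 = 8.701 m

H_L ≈ 8.70 m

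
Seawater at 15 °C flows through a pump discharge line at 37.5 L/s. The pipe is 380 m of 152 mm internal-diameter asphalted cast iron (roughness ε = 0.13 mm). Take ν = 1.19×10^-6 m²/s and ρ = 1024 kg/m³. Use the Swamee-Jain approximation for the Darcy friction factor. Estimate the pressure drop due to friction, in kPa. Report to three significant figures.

Δp ≈ 111 kPa

V = 4Q/(πD²) = 4·0.0375/(π·0.152²) = 2.067 m/s
Re = VD/ν = 2.067·0.152/1.19×10^-6 = 2.64×10^5 → turbulent
ε/D = 0.13/152 = 8.55×10^-4
Swamee-Jain: f = 0.02026
h_f = f(L/D)V²/(2g) = 0.02026·(380/0.152)·2.067²/(2·9.81) = 11.02 m
Δp = ρg·h_f = 1024·9.81·11.02 = 110.7 kPa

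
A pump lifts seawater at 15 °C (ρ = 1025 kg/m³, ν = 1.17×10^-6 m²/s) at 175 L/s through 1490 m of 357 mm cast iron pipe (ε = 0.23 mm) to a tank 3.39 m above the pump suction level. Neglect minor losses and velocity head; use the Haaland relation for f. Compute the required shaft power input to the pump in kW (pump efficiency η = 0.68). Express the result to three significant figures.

V = 4Q/(πD²) = 1.748 m/s; Re = 5.33×10^5; ε/D = 6.44×10^-4; f = 0.01839
h_f = f(L/D)V²/2g = 11.96 m
Total head H = z + h_f = 3.39 + 11.96 = 15.35 m
P_hyd = ρgQH = 1025·9.81·0.175·15.35 = 27.01 kW
P_shaft = P_hyd/η = 27.01/0.68 = 39.72 kW

P_shaft ≈ 39.7 kW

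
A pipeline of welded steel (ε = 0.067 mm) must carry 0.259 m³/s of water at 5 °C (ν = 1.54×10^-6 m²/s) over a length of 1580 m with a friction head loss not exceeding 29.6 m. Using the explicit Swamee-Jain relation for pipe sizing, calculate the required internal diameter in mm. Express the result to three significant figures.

Swamee-Jain (Type III): D = 0.66·[ε^1.25·(LQ²/(gh_f))^4.75 + ν·Q^9.4·(L/(gh_f))^5.2]^0.04
LQ²/(gh_f) = 0.3650; L/(gh_f) = 5.441
Term 1 = ε^1.25·(…)^4.75 = 5.05×10^-8; Term 2 = ν·Q^9.4·(…)^5.2 = 3.15×10^-8
D = 0.66·(5.05×10^-8 + 3.15×10^-8)^0.04 = 0.3436 m = 344 mm
Check: V = 2.79 m/s, Re = 6.23×10^5, f = 0.01519, h_f = 27.8 m ≈ 29.6 m ✓

D ≈ 344 mm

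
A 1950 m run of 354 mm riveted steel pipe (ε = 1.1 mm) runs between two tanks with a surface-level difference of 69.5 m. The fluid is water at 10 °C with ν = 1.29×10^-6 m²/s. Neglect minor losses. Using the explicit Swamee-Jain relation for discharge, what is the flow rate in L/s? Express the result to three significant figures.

Swamee-Jain (Type II): Q = -0.965·√(gD⁵h_f/L)·ln[ε/(3.7D) + √(3.17ν²L/(gD³h_f))]
√(gD⁵h_f/L) = √(9.81·0.354⁵·69.5/1950) = 0.04409
ε/(3.7D) = 8.40×10^-4; √(3.17ν²L/(gD³h_f)) = 1.84×10^-5
Q = -0.965·0.04409·ln(8.583×10^-4) = 0.3004 m³/s
Check: V = 3.05 m/s, Re = 8.38×10^5, f = 0.02666, h_f = 69.7 m ≈ 69.5 m ✓

Q ≈ 300 L/s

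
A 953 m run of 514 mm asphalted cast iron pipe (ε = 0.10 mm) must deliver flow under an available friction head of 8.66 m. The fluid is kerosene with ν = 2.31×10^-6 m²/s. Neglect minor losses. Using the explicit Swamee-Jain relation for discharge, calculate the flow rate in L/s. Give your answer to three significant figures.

Q ≈ 508 L/s

Swamee-Jain (Type II): Q = -0.965·√(gD⁵h_f/L)·ln[ε/(3.7D) + √(3.17ν²L/(gD³h_f))]
√(gD⁵h_f/L) = √(9.81·0.514⁵·8.66/953) = 0.05655
ε/(3.7D) = 5.26×10^-5; √(3.17ν²L/(gD³h_f)) = 3.74×10^-5
Q = -0.965·0.05655·ln(8.996×10^-5) = 0.5084 m³/s
Check: V = 2.45 m/s, Re = 5.45×10^5, f = 0.01535, h_f = 8.71 m ≈ 8.66 m ✓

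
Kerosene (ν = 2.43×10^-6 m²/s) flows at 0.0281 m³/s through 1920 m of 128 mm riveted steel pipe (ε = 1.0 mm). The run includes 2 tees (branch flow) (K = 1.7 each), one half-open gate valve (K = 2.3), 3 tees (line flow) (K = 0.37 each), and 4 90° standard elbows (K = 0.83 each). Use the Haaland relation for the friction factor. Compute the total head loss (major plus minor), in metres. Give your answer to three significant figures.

H_L ≈ 132 m

V = 4Q/(πD²) = 2.184 m/s; V²/2g = 0.2430 m
Re = 1.15×10^5, ε/D = 0.00781 → f = 0.03556 (Haaland)
Major: h_f = f(L/D)·V²/2g = 0.03556·15000·0.2430 = 129.6 m
Minor: ΣK = 10.1; h_m = ΣK·V²/2g = 2.462 m
Total H_L = 129.6 + 2.462 = 132.1 m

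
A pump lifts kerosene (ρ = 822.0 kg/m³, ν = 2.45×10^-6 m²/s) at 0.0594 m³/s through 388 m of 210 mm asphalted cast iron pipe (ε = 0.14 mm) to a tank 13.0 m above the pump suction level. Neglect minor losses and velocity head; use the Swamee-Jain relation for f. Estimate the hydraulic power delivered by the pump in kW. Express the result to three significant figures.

P_hyd ≈ 8.92 kW

V = 4Q/(πD²) = 1.715 m/s; Re = 1.47×10^5; ε/D = 6.67×10^-4; f = 0.02028
h_f = f(L/D)V²/2g = 5.618 m
Total head H = z + h_f = 13.0 + 5.618 = 18.62 m
P_hyd = ρgQH = 822.0·9.81·0.0594·18.62 = 8.918 kW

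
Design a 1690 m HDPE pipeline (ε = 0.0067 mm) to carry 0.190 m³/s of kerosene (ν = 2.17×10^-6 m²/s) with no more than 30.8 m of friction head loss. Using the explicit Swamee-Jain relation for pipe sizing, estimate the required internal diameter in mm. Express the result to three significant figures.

D ≈ 301 mm

Swamee-Jain (Type III): D = 0.66·[ε^1.25·(LQ²/(gh_f))^4.75 + ν·Q^9.4·(L/(gh_f))^5.2]^0.04
LQ²/(gh_f) = 0.2019; L/(gh_f) = 5.593
Term 1 = ε^1.25·(…)^4.75 = 1.71×10^-10; Term 2 = ν·Q^9.4·(…)^5.2 = 2.78×10^-9
D = 0.66·(1.71×10^-10 + 2.78×10^-9)^0.04 = 0.3009 m = 301 mm
Check: V = 2.67 m/s, Re = 3.71×10^5, f = 0.01411, h_f = 28.9 m ≈ 30.8 m ✓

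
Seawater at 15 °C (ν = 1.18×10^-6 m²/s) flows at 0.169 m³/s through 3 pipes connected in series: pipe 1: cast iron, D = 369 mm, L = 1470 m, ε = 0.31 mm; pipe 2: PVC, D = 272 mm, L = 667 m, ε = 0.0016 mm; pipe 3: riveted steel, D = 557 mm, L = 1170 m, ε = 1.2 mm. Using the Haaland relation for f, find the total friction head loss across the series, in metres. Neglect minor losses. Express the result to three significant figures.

Pipe 1: V = 1.580 m/s, Re = 4.94×10^5, ε/D = 8.40×10^-4, f = 0.01946, h_1 = f(L/D)V²/2g = 9.869 m
Pipe 2: V = 2.908 m/s, Re = 6.70×10^5, ε/D = 5.88×10^-6, f = 0.01248, h_2 = f(L/D)V²/2g = 13.20 m
Pipe 3: V = 0.6936 m/s, Re = 3.27×10^5, ε/D = 0.00215, f = 0.02440, h_3 = f(L/D)V²/2g = 1.257 m
Series → Q common, losses add: H = Σh = 24.32 m

H ≈ 24.3 m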